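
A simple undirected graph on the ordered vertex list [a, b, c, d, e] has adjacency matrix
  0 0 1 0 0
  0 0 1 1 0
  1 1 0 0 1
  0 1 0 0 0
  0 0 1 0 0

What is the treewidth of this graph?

1

A width-1 tree decomposition is:
Bags: B1 = {a, c}  B2 = {c, e}  B3 = {b, c}  B4 = {b, d}
Tree: B1–B2, B2–B3, B3–B4
Each bag holds 2 vertices, so the decomposition has width 1, which upper-bounds the treewidth. Any graph with an edge has treewidth ≥ 1, and G has the edge a–c. The upper and lower bounds meet at 1, so that is the treewidth.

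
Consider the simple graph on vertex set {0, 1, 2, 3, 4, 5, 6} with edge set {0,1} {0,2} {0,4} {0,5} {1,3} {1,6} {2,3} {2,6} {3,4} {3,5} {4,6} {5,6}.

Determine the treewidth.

A width-3 tree decomposition is:
Bags: B1 = {0, 2, 3, 6}  B2 = {0, 3, 4, 6}  B3 = {0, 3, 5, 6}  B4 = {0, 1, 3, 6}
Tree: B1–B2, B2–B3, B3–B4
Each bag holds 4 vertices, so the decomposition has width 3, which upper-bounds the treewidth. For the lower bound: the 4 vertex sets {2,3}, {4,6}, {0}, {5} are disjoint, each induces a connected subgraph, and every pair is joined by at least one edge of G. Contracting each set to a single vertex therefore yields K_{4} as a minor, and since treewidth is minor-monotone, tw(G) ≥ tw(K_{4}) = 3. Combining the bounds, tw(G) = 3.

3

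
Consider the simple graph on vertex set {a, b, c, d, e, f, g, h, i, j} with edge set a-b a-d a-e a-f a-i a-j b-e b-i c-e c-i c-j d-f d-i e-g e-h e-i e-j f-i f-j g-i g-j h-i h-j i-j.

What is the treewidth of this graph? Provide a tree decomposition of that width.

Each bag holds 4 vertices, so the decomposition has width 3, which upper-bounds the treewidth. Conversely, {a, d, f, i} is a clique of size 4, and the vertices of any clique must share a bag in every tree decomposition; so some bag has ≥ 4 vertices and tw(G) ≥ 3. Therefore the treewidth is 3.

Treewidth 3.
Bags: B1 = {a, d, f, i}  B2 = {a, f, i, j}  B3 = {a, e, i, j}  B4 = {e, g, i, j}  B5 = {e, h, i, j}  B6 = {c, e, i, j}  B7 = {a, b, e, i}
Tree: B1–B2, B2–B3, B3–B4, B3–B5, B5–B6, B3–B7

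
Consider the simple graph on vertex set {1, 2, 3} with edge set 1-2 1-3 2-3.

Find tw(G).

A width-2 tree decomposition is:
Bags: B1 = {1, 2, 3}
Tree: (single bag)
With just one bag of size 3, the width is 3 − 1 = 2, so tw(G) ≤ 2. For the lower bound, the 3 vertices {1, 2, 3} are pairwise adjacent, and any tree decomposition puts a clique entirely inside one bag — forcing width ≥ 2. The upper and lower bounds meet at 2, so that is the treewidth.

2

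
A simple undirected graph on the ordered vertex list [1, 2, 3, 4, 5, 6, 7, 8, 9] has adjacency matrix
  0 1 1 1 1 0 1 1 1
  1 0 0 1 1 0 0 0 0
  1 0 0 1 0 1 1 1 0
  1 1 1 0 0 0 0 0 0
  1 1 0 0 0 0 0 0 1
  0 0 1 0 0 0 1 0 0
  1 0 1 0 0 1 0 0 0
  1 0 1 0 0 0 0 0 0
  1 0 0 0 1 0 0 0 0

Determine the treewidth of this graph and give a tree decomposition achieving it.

Treewidth 2.
One optimal decomposition is:
Bags: B1 = {1, 2, 4}  B2 = {1, 3, 4}  B3 = {1, 3, 8}  B4 = {1, 3, 7}  B5 = {1, 2, 5}  B6 = {3, 6, 7}  B7 = {1, 5, 9}
Tree: B1–B2, B2–B3, B2–B4, B1–B5, B4–B6, B5–B7

The largest bag has 3 vertices, giving width 2; this decomposition certifies tw(G) ≤ 2. For the lower bound, the 3 vertices {1, 5, 9} are pairwise adjacent, and any tree decomposition puts a clique entirely inside one bag — forcing width ≥ 2. The upper and lower bounds meet at 2, so that is the treewidth.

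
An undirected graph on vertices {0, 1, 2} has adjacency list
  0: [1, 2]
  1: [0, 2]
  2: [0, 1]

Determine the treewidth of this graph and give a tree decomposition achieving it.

With just one bag of size 3, the width is 3 − 1 = 2, so tw(G) ≤ 2. On the other hand G contains the 3-clique {0, 1, 2}. A clique must lie in a single bag of any decomposition, so no decomposition can have width below 2. Combining the bounds, tw(G) = 2.

Treewidth 2.
One optimal decomposition is:
Bags: B1 = {0, 1, 2}
Tree: (single bag)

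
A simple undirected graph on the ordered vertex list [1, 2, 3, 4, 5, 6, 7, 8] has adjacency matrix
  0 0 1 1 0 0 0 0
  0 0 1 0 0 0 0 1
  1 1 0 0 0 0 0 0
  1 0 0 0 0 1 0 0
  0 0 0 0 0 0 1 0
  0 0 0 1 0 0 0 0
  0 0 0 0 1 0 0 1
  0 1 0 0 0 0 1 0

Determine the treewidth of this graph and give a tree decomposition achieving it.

The largest bag has 2 vertices, giving width 1; this decomposition certifies tw(G) ≤ 1. G has an edge, so its treewidth is at least 1. The upper and lower bounds meet at 1, so that is the treewidth.

Treewidth 1.
One such decomposition:
Bags: B1 = {5, 7}  B2 = {7, 8}  B3 = {2, 8}  B4 = {2, 3}  B5 = {1, 3}  B6 = {1, 4}  B7 = {4, 6}
Tree: B1–B2, B2–B3, B3–B4, B4–B5, B5–B6, B6–B7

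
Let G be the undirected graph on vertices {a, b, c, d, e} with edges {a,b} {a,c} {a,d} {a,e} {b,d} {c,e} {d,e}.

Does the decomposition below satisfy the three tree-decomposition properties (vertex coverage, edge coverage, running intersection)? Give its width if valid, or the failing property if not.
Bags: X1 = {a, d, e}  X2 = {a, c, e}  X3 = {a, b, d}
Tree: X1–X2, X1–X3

Vertex coverage: the bags together contain {a, b, c, d, e}, the full vertex set. Edge coverage: each edge of G has both endpoints in at least one bag. Running intersection: for every vertex, the bags containing it form a connected subtree. All three properties hold, so this is a valid tree decomposition of width max|bag| − 1 = 2, and hence tw(G) ≤ 2.

Yes; width 2.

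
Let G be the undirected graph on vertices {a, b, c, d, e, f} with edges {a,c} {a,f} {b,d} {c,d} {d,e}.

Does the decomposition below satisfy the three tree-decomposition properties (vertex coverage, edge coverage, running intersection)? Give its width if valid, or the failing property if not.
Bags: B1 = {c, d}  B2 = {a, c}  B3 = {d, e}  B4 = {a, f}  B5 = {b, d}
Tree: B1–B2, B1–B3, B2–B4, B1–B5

Yes; width 1.

Checking the three conditions: (i) the bags cover all of {a, b, c, d, e, f}; (ii) for each edge, some bag contains both endpoints; (iii) the bags containing any fixed vertex form a subtree. All hold, so the decomposition is valid with width 2 − 1 = 1.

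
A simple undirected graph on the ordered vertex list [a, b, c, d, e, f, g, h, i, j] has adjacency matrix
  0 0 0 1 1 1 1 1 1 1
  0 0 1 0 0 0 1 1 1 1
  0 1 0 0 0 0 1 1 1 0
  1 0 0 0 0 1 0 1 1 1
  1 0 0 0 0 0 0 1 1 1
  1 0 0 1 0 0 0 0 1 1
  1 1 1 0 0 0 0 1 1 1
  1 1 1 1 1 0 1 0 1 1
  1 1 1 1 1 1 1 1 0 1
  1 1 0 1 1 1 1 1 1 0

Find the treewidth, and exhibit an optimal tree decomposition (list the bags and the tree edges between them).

Every bag has size at most 5, so the width is 5 − 1 = 4 and tw(G) ≤ 4. On the other hand G contains the 5-clique {a, d, h, i, j}. A clique must lie in a single bag of any decomposition, so no decomposition can have width below 4. The upper and lower bounds meet at 4, so that is the treewidth.

Treewidth 4.
Bags: B1 = {a, g, h, i, j}  B2 = {b, g, h, i, j}  B3 = {a, d, h, i, j}  B4 = {a, d, f, i, j}  B5 = {b, c, g, h, i}  B6 = {a, e, h, i, j}
Tree: B1–B2, B1–B3, B3–B4, B2–B5, B1–B6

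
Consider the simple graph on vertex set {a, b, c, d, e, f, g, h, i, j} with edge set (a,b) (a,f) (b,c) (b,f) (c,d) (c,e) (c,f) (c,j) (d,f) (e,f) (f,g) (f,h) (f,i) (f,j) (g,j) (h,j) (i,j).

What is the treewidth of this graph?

2

A width-2 tree decomposition is:
Bags: B1 = {b, c, f}  B2 = {a, b, f}  B3 = {c, f, j}  B4 = {c, e, f}  B5 = {f, i, j}  B6 = {c, d, f}  B7 = {f, g, j}  B8 = {f, h, j}
Tree: B1–B2, B1–B3, B3–B4, B3–B5, B3–B6, B3–B7, B7–B8
Each bag holds 3 vertices, so the decomposition has width 2, which upper-bounds the treewidth. On the other hand G contains the 3-clique {f, g, j}. A clique must lie in a single bag of any decomposition, so no decomposition can have width below 2. The upper and lower bounds meet at 2, so that is the treewidth.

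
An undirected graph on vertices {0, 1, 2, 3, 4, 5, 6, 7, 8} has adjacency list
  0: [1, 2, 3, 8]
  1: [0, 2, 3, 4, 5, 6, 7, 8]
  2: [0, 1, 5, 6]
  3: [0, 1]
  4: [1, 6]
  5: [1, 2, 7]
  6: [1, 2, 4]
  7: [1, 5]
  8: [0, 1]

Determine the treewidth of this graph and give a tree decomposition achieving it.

Each bag holds 3 vertices, so the decomposition has width 2, which upper-bounds the treewidth. Conversely, {0, 1, 8} is a clique of size 3, and the vertices of any clique must share a bag in every tree decomposition; so some bag has ≥ 3 vertices and tw(G) ≥ 2. The upper and lower bounds meet at 2, so that is the treewidth.

Treewidth 2.
One optimal decomposition is:
Bags: B1 = {0, 1, 2}  B2 = {1, 2, 5}  B3 = {1, 2, 6}  B4 = {0, 1, 8}  B5 = {1, 4, 6}  B6 = {0, 1, 3}  B7 = {1, 5, 7}
Tree: B1–B2, B1–B3, B1–B4, B3–B5, B1–B6, B2–B7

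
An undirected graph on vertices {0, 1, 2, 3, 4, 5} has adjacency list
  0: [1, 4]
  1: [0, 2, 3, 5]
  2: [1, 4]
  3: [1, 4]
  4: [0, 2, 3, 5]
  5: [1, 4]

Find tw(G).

A width-2 tree decomposition is:
Bags: B1 = {1, 4, 5}  B2 = {0, 1, 4}  B3 = {1, 3, 4}  B4 = {1, 2, 4}
Tree: B1–B2, B2–B3, B3–B4
Each bag holds 3 vertices, so the decomposition has width 2, which upper-bounds the treewidth. Since 5–1–0–4–5 is a cycle in G, G is not acyclic. Forests are exactly the graphs of treewidth ≤ 1, so tw(G) ≥ 2. The upper and lower bounds meet at 2, so that is the treewidth.

2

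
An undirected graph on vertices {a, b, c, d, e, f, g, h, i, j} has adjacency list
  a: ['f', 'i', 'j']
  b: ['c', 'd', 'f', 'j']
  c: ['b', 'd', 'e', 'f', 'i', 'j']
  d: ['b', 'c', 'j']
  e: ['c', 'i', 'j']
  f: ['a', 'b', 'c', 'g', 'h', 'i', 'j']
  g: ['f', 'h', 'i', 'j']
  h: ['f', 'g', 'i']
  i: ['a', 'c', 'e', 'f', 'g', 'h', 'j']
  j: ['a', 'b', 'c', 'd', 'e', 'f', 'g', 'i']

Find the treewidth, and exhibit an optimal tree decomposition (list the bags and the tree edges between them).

Every bag has size at most 4, so the width is 4 − 1 = 3 and tw(G) ≤ 3. Conversely, {b, c, d, j} is a clique of size 4, and the vertices of any clique must share a bag in every tree decomposition; so some bag has ≥ 4 vertices and tw(G) ≥ 3. Hence tw(G) = 3 exactly.

Treewidth 3.
One optimal decomposition is:
Bags: B1 = {c, f, i, j}  B2 = {b, c, f, j}  B3 = {c, e, i, j}  B4 = {a, f, i, j}  B5 = {b, c, d, j}  B6 = {f, g, i, j}  B7 = {f, g, h, i}
Tree: B1–B2, B1–B3, B1–B4, B2–B5, B1–B6, B6–B7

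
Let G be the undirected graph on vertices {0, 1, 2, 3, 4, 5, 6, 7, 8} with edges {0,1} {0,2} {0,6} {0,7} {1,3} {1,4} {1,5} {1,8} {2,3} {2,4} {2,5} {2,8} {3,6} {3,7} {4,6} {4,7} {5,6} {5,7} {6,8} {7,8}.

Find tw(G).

A width-4 tree decomposition is:
Bags: B1 = {0, 1, 2, 6, 7}  B2 = {1, 2, 5, 6, 7}  B3 = {1, 2, 4, 6, 7}  B4 = {1, 2, 6, 7, 8}  B5 = {1, 2, 3, 6, 7}
Tree: B1–B2, B2–B3, B3–B4, B4–B5
Every bag has size at most 5, so the width is 5 − 1 = 4 and tw(G) ≤ 4. For the lower bound: the 5 vertex sets {0,2}, {5,7}, {1,4}, {6}, {8} are disjoint, each induces a connected subgraph, and every pair is joined by at least one edge of G. Contracting each set to a single vertex therefore yields K_{5} as a minor, and since treewidth is minor-monotone, tw(G) ≥ tw(K_{5}) = 4. The upper and lower bounds meet at 4, so that is the treewidth.

4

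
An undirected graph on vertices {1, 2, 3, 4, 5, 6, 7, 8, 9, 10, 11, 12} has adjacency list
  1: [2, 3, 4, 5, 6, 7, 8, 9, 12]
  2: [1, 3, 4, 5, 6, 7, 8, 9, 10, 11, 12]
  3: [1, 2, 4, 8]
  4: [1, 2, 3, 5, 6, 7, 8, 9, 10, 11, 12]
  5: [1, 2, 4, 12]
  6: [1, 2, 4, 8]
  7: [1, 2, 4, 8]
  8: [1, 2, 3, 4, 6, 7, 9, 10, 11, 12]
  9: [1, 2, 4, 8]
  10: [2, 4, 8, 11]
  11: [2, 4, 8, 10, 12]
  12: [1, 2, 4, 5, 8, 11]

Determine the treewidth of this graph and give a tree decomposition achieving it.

Each bag holds 5 vertices, so the decomposition has width 4, which upper-bounds the treewidth. For the lower bound, the 5 vertices {1, 2, 3, 4, 8} are pairwise adjacent, and any tree decomposition puts a clique entirely inside one bag — forcing width ≥ 4. Therefore the treewidth is 4.

Treewidth 4.
Bags: B1 = {1, 2, 4, 6, 8}  B2 = {1, 2, 4, 8, 12}  B3 = {1, 2, 4, 7, 8}  B4 = {1, 2, 3, 4, 8}  B5 = {2, 4, 8, 11, 12}  B6 = {1, 2, 4, 5, 12}  B7 = {2, 4, 8, 10, 11}  B8 = {1, 2, 4, 8, 9}
Tree: B1–B2, B1–B3, B3–B4, B2–B5, B2–B6, B5–B7, B4–B8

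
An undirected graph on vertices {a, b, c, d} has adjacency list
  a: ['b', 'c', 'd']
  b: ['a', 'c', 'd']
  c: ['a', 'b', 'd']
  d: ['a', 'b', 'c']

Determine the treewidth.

3

A width-3 tree decomposition is:
Bags: B1 = {a, b, c, d}
Tree: (single bag)
A single bag containing all 4 vertices is trivially a valid decomposition of width 3. Conversely, {a, b, c, d} is a clique of size 4, and the vertices of any clique must share a bag in every tree decomposition; so some bag has ≥ 4 vertices and tw(G) ≥ 3. Combining the bounds, tw(G) = 3.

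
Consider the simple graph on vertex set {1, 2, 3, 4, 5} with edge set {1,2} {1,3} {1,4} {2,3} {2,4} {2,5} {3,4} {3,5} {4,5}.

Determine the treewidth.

A width-3 tree decomposition is:
Bags: B1 = {2, 3, 4, 5}  B2 = {1, 2, 3, 4}
Tree: B1–B2
Each bag holds 4 vertices, so the decomposition has width 3, which upper-bounds the treewidth. On the other hand G contains the 4-clique {1, 2, 3, 4}. A clique must lie in a single bag of any decomposition, so no decomposition can have width below 3. Therefore the treewidth is 3.

3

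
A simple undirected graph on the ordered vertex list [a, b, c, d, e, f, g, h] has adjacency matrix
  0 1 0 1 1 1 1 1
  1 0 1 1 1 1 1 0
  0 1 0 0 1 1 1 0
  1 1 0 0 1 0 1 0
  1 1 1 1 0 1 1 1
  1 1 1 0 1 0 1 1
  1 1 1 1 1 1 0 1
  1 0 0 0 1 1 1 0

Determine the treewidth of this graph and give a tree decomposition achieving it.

Every bag has size at most 5, so the width is 5 − 1 = 4 and tw(G) ≤ 4. For the lower bound, the 5 vertices {a, b, d, e, g} are pairwise adjacent, and any tree decomposition puts a clique entirely inside one bag — forcing width ≥ 4. Therefore the treewidth is 4.

Treewidth 4.
Bags: B1 = {a, b, d, e, g}  B2 = {a, b, e, f, g}  B3 = {a, e, f, g, h}  B4 = {b, c, e, f, g}
Tree: B1–B2, B2–B3, B2–B4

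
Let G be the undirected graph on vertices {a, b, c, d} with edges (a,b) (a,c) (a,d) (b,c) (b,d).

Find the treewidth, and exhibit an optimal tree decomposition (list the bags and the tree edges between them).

Treewidth 2.
One such decomposition:
Bags: B1 = {a, b, d}  B2 = {a, b, c}
Tree: B1–B2

Every bag has size at most 3, so the width is 3 − 1 = 2 and tw(G) ≤ 2. On the other hand G contains the 3-clique {a, b, d}. A clique must lie in a single bag of any decomposition, so no decomposition can have width below 2. The upper and lower bounds meet at 2, so that is the treewidth.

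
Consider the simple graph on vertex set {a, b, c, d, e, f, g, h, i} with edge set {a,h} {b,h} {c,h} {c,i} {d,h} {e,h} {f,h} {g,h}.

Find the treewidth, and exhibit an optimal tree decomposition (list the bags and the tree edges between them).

Each bag holds 2 vertices, so the decomposition has width 1, which upper-bounds the treewidth. Any graph with an edge has treewidth ≥ 1, and G has the edge b–h. Combining the bounds, tw(G) = 1.

Treewidth 1.
Bags: B1 = {b, h}  B2 = {d, h}  B3 = {a, h}  B4 = {c, h}  B5 = {f, h}  B6 = {e, h}  B7 = {c, i}  B8 = {g, h}
Tree: B1–B2, B2–B3, B2–B4, B1–B5, B4–B6, B4–B7, B6–B8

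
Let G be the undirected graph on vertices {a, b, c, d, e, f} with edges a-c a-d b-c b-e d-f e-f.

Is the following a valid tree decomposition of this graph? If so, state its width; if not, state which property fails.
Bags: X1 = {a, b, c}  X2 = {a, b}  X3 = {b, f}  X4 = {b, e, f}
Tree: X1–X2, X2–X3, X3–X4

A tree decomposition must satisfy three properties: every vertex lies in some bag; for every edge, both endpoints lie together in some bag; and for every vertex, the bags containing it form a connected subtree. Here vertex d appears in no bag, so the decomposition is invalid.

No — vertex d appears in no bag.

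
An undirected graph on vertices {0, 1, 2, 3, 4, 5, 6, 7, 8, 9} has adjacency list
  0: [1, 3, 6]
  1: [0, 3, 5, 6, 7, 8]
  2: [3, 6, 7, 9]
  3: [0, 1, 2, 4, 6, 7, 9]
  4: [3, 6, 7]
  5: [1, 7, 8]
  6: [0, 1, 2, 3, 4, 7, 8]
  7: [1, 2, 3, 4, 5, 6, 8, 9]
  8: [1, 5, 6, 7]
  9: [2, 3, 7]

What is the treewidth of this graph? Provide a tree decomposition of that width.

Treewidth 3.
One optimal decomposition is:
Bags: B1 = {0, 1, 3, 6}  B2 = {1, 3, 6, 7}  B3 = {2, 3, 6, 7}  B4 = {1, 6, 7, 8}  B5 = {2, 3, 7, 9}  B6 = {1, 5, 7, 8}  B7 = {3, 4, 6, 7}
Tree: B1–B2, B2–B3, B2–B4, B3–B5, B4–B6, B2–B7

The largest bag has 4 vertices, giving width 3; this decomposition certifies tw(G) ≤ 3. For the lower bound, the 4 vertices {0, 1, 3, 6} are pairwise adjacent, and any tree decomposition puts a clique entirely inside one bag — forcing width ≥ 3. Therefore the treewidth is 3.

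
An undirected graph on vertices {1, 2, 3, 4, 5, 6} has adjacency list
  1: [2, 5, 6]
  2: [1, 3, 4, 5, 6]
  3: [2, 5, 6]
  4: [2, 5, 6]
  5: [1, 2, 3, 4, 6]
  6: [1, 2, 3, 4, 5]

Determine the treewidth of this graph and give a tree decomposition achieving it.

Every bag has size at most 4, so the width is 4 − 1 = 3 and tw(G) ≤ 3. For the lower bound, the 4 vertices {1, 2, 5, 6} are pairwise adjacent, and any tree decomposition puts a clique entirely inside one bag — forcing width ≥ 3. Hence tw(G) = 3 exactly.

Treewidth 3.
One optimal decomposition is:
Bags: B1 = {2, 3, 5, 6}  B2 = {2, 4, 5, 6}  B3 = {1, 2, 5, 6}
Tree: B1–B2, B2–B3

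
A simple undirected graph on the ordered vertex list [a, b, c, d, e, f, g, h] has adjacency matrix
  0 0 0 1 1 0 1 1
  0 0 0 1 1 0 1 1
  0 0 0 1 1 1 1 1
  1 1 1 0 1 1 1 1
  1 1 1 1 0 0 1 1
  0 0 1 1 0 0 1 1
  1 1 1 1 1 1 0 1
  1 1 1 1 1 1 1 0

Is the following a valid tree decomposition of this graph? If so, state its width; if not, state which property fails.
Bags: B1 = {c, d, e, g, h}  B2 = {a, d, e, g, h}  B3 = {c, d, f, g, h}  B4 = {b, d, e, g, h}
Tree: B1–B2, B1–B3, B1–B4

Checking the three conditions: (i) the bags cover all of {a, b, c, d, e, f, g, h}; (ii) for each edge, some bag contains both endpoints; (iii) the bags containing any fixed vertex form a subtree. All hold, so the decomposition is valid with width 5 − 1 = 4.

Yes; width 4.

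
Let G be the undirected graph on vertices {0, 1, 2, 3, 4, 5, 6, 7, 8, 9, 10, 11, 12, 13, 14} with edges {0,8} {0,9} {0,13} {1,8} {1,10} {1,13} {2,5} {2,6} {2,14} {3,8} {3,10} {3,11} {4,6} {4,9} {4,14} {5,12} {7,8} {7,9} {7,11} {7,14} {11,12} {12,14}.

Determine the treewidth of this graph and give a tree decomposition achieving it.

Each bag holds 4 vertices, so the decomposition has width 3, which upper-bounds the treewidth. For the lower bound: the 4 vertex sets {2,5,6}, {12}, {14}, {4,7,9,11} are disjoint, each induces a connected subgraph, and every pair is joined by at least one edge of G. Contracting each set to a single vertex therefore yields K_{4} as a minor, and since treewidth is minor-monotone, tw(G) ≥ tw(K_{4}) = 3. Hence tw(G) = 3 exactly.

Treewidth 3.
One optimal decomposition is:
Bags: B1 = {2, 5, 6, 12}  B2 = {2, 6, 12, 14}  B3 = {4, 6, 12, 14}  B4 = {4, 11, 12, 14}  B5 = {4, 7, 11, 14}  B6 = {4, 7, 9, 11}  B7 = {3, 7, 9, 11}  B8 = {3, 7, 8, 9}  B9 = {0, 3, 8, 9}  B10 = {0, 3, 8, 10}  B11 = {0, 1, 8, 10}  B12 = {0, 1, 10, 13}
Tree: B1–B2, B2–B3, B3–B4, B4–B5, B5–B6, B6–B7, B7–B8, B8–B9, B9–B10, B10–B11, B11–B12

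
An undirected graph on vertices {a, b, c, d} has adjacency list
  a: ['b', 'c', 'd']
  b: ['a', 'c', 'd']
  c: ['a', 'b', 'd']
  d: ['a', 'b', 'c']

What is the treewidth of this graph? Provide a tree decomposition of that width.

A single bag containing all 4 vertices is trivially a valid decomposition of width 3. For the lower bound, the 4 vertices {a, b, c, d} are pairwise adjacent, and any tree decomposition puts a clique entirely inside one bag — forcing width ≥ 3. Therefore the treewidth is 3.

Treewidth 3.
One such decomposition:
Bags: B1 = {a, b, c, d}
Tree: (single bag)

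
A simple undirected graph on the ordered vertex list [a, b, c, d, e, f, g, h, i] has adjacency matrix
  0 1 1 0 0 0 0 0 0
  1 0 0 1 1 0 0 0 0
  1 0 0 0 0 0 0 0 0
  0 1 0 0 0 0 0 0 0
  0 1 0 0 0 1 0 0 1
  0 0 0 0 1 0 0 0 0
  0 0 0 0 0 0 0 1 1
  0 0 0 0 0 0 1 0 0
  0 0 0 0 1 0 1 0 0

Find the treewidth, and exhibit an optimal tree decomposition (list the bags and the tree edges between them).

Treewidth 1.
Bags: B1 = {b, e}  B2 = {b, d}  B3 = {e, i}  B4 = {e, f}  B5 = {g, i}  B6 = {a, b}  B7 = {a, c}  B8 = {g, h}
Tree: B1–B2, B1–B3, B1–B4, B3–B5, B2–B6, B6–B7, B5–B8

The largest bag has 2 vertices, giving width 1; this decomposition certifies tw(G) ≤ 1. Any graph with an edge has treewidth ≥ 1, and G has the edge b–e. Combining the bounds, tw(G) = 1.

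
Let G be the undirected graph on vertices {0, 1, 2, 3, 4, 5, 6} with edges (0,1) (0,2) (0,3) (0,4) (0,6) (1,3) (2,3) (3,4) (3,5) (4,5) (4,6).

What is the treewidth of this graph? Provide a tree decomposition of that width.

Every bag has size at most 3, so the width is 3 − 1 = 2 and tw(G) ≤ 2. For the lower bound, the 3 vertices {0, 1, 3} are pairwise adjacent, and any tree decomposition puts a clique entirely inside one bag — forcing width ≥ 2. The upper and lower bounds meet at 2, so that is the treewidth.

Treewidth 2.
One such decomposition:
Bags: B1 = {0, 1, 3}  B2 = {0, 2, 3}  B3 = {0, 3, 4}  B4 = {0, 4, 6}  B5 = {3, 4, 5}
Tree: B1–B2, B1–B3, B3–B4, B3–B5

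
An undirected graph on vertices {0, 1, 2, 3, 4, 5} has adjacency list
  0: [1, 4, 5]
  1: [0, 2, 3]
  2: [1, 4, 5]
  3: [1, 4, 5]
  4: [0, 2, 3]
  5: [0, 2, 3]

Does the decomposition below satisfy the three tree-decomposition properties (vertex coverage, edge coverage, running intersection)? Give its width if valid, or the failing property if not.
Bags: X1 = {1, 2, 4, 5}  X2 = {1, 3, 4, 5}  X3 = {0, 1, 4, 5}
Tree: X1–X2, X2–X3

Vertex coverage: the bags together contain {0, 1, 2, 3, 4, 5}, the full vertex set. Edge coverage: each edge of G has both endpoints in at least one bag. Running intersection: for every vertex, the bags containing it form a connected subtree. All three properties hold, so this is a valid tree decomposition of width max|bag| − 1 = 3, and hence tw(G) ≤ 3.

Yes; width 3.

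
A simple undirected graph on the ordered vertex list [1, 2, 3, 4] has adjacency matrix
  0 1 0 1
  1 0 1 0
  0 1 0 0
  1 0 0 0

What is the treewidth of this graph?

A width-1 tree decomposition is:
Bags: B1 = {1, 4}  B2 = {1, 2}  B3 = {2, 3}
Tree: B1–B2, B2–B3
Every bag has size at most 2, so the width is 2 − 1 = 1 and tw(G) ≤ 1. G has an edge, so its treewidth is at least 1. Combining the bounds, tw(G) = 1.

1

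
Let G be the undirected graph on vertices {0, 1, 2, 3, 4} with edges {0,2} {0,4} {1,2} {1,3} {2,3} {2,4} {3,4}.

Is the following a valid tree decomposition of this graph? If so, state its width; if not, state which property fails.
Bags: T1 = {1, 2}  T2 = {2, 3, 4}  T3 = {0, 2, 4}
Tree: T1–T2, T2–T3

A tree decomposition must satisfy three properties: every vertex lies in some bag; for every edge, both endpoints lie together in some bag; and for every vertex, the bags containing it form a connected subtree. Here edge (3,1) lies in no bag, so the decomposition is invalid.

No — edge (3,1) lies in no bag.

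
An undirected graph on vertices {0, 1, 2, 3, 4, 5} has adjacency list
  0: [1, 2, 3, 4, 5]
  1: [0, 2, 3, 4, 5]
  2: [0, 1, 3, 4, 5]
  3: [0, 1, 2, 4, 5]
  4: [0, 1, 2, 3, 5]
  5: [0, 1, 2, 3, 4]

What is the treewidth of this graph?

5

A width-5 tree decomposition is:
Bags: B1 = {0, 1, 2, 3, 4, 5}
Tree: (single bag)
A single bag containing all 6 vertices is trivially a valid decomposition of width 5. On the other hand G contains the 6-clique {0, 1, 2, 3, 4, 5}. A clique must lie in a single bag of any decomposition, so no decomposition can have width below 5. Combining the bounds, tw(G) = 5.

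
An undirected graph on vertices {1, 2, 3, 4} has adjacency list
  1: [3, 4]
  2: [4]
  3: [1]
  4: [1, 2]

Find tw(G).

1

A width-1 tree decomposition is:
Bags: B1 = {1, 3}  B2 = {1, 4}  B3 = {2, 4}
Tree: B1–B2, B2–B3
The largest bag has 2 vertices, giving width 1; this decomposition certifies tw(G) ≤ 1. Any graph with an edge has treewidth ≥ 1, and G has the edge 3–1. The upper and lower bounds meet at 1, so that is the treewidth.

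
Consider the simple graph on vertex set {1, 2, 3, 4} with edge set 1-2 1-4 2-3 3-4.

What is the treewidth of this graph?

2

A width-2 tree decomposition is:
Bags: B1 = {1, 3, 4}  B2 = {1, 2, 3}
Tree: B1–B2
Each bag holds 3 vertices, so the decomposition has width 2, which upper-bounds the treewidth. The edges 1–4–3–2–1 form a cycle, so G is not a tree and its treewidth is at least 2. Combining the bounds, tw(G) = 2.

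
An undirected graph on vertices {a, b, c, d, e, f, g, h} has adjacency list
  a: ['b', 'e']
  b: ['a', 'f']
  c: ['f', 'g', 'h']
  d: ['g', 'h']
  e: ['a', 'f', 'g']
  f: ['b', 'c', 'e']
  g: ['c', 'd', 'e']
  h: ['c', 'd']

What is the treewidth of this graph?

2

A width-2 tree decomposition is:
Bags: B1 = {a, b, e}  B2 = {b, e, f}  B3 = {e, f, g}  B4 = {c, f, g}  B5 = {c, d, g}  B6 = {c, d, h}
Tree: B1–B2, B2–B3, B3–B4, B4–B5, B5–B6
Each bag holds 3 vertices, so the decomposition has width 2, which upper-bounds the treewidth. For the lower bound, G contains the cycle a–b–f–e–a, so G is not a forest; only forests have treewidth ≤ 1, hence tw(G) ≥ 2. Hence tw(G) = 2 exactly.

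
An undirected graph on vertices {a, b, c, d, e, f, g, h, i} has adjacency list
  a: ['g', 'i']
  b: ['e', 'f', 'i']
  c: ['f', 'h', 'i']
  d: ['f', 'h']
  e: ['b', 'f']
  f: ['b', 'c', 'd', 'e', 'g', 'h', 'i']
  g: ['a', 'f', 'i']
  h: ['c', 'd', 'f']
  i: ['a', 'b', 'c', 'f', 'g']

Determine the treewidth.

2

A width-2 tree decomposition is:
Bags: B1 = {f, g, i}  B2 = {b, f, i}  B3 = {a, g, i}  B4 = {c, f, i}  B5 = {b, e, f}  B6 = {c, f, h}  B7 = {d, f, h}
Tree: B1–B2, B1–B3, B2–B4, B2–B5, B4–B6, B6–B7
Every bag has size at most 3, so the width is 3 − 1 = 2 and tw(G) ≤ 2. On the other hand G contains the 3-clique {a, g, i}. A clique must lie in a single bag of any decomposition, so no decomposition can have width below 2. The upper and lower bounds meet at 2, so that is the treewidth.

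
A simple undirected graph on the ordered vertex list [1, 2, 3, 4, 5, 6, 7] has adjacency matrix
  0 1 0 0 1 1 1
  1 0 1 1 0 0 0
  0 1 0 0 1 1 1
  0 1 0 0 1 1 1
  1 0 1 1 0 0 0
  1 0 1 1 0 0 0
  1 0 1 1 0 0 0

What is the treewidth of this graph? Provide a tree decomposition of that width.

Treewidth 3.
One optimal decomposition is:
Bags: B1 = {1, 3, 4, 5}  B2 = {1, 3, 4, 7}  B3 = {1, 3, 4, 6}  B4 = {1, 2, 3, 4}
Tree: B1–B2, B2–B3, B3–B4

Each bag holds 4 vertices, so the decomposition has width 3, which upper-bounds the treewidth. For the lower bound: the 4 vertex sets {4,5}, {1,7}, {3}, {6} are disjoint, each induces a connected subgraph, and every pair is joined by at least one edge of G. Contracting each set to a single vertex therefore yields K_{4} as a minor, and since treewidth is minor-monotone, tw(G) ≥ tw(K_{4}) = 3. Combining the bounds, tw(G) = 3.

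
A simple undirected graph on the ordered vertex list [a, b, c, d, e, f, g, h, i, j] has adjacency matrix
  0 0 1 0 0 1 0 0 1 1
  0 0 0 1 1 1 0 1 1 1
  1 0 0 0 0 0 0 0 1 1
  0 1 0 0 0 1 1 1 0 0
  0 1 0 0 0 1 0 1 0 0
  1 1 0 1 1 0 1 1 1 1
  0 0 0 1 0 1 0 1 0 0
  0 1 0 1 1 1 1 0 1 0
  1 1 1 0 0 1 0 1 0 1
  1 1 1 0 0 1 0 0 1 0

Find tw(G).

A width-3 tree decomposition is:
Bags: B1 = {b, e, f, h}  B2 = {b, d, f, h}  B3 = {b, f, h, i}  B4 = {b, f, i, j}  B5 = {d, f, g, h}  B6 = {a, f, i, j}  B7 = {a, c, i, j}
Tree: B1–B2, B2–B3, B3–B4, B2–B5, B4–B6, B6–B7
Every bag has size at most 4, so the width is 4 − 1 = 3 and tw(G) ≤ 3. For the lower bound, the 4 vertices {a, c, i, j} are pairwise adjacent, and any tree decomposition puts a clique entirely inside one bag — forcing width ≥ 3. The upper and lower bounds meet at 3, so that is the treewidth.

3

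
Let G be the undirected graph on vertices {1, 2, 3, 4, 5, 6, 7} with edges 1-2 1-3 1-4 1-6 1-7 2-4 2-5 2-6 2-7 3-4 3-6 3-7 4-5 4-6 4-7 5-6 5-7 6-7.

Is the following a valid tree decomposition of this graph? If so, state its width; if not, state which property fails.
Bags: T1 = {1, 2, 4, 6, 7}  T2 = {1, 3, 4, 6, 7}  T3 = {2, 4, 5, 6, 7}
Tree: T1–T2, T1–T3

Yes; width 4.

Checking the three conditions: (i) the bags cover all of {1, 2, 3, 4, 5, 6, 7}; (ii) for each edge, some bag contains both endpoints; (iii) the bags containing any fixed vertex form a subtree. All hold, so the decomposition is valid with width 5 − 1 = 4.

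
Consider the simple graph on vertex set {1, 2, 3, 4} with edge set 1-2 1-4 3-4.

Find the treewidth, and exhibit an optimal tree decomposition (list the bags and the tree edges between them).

Every bag has size at most 2, so the width is 2 − 1 = 1 and tw(G) ≤ 1. Any graph with an edge has treewidth ≥ 1, and G has the edge 1–2. Combining the bounds, tw(G) = 1.

Treewidth 1.
Bags: B1 = {1, 2}  B2 = {1, 4}  B3 = {3, 4}
Tree: B1–B2, B2–B3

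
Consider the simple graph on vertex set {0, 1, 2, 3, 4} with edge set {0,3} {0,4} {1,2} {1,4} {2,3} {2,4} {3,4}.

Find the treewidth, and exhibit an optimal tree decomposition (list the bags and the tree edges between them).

Treewidth 2.
One optimal decomposition is:
Bags: B1 = {0, 3, 4}  B2 = {2, 3, 4}  B3 = {1, 2, 4}
Tree: B1–B2, B2–B3

The largest bag has 3 vertices, giving width 2; this decomposition certifies tw(G) ≤ 2. For the lower bound, the 3 vertices {0, 3, 4} are pairwise adjacent, and any tree decomposition puts a clique entirely inside one bag — forcing width ≥ 2. Hence tw(G) = 2 exactly.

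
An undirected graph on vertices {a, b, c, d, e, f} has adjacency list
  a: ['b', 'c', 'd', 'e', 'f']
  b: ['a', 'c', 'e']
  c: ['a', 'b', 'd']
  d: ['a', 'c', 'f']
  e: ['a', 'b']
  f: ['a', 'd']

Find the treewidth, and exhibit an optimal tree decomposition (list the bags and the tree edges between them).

Treewidth 2.
Bags: B1 = {a, c, d}  B2 = {a, d, f}  B3 = {a, b, c}  B4 = {a, b, e}
Tree: B1–B2, B1–B3, B3–B4

Each bag holds 3 vertices, so the decomposition has width 2, which upper-bounds the treewidth. Conversely, {a, c, d} is a clique of size 3, and the vertices of any clique must share a bag in every tree decomposition; so some bag has ≥ 3 vertices and tw(G) ≥ 2. Hence tw(G) = 2 exactly.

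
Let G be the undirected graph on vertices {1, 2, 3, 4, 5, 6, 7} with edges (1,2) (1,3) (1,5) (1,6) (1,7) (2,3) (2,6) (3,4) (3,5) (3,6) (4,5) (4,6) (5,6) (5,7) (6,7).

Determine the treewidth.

3

A width-3 tree decomposition is:
Bags: B1 = {1, 2, 3, 6}  B2 = {1, 3, 5, 6}  B3 = {3, 4, 5, 6}  B4 = {1, 5, 6, 7}
Tree: B1–B2, B2–B3, B2–B4
The largest bag has 4 vertices, giving width 3; this decomposition certifies tw(G) ≤ 3. For the lower bound, the 4 vertices {1, 2, 3, 6} are pairwise adjacent, and any tree decomposition puts a clique entirely inside one bag — forcing width ≥ 3. Combining the bounds, tw(G) = 3.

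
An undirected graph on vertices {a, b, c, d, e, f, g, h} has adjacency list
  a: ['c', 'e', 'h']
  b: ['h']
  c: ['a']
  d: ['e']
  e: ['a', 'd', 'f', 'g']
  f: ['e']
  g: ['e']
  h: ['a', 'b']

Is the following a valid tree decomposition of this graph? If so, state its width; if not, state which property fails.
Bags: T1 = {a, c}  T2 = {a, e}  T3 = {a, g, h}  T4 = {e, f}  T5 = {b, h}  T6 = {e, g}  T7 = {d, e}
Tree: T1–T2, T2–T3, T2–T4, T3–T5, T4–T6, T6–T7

No — bags containing vertex g are not connected in the tree.

A tree decomposition must satisfy three properties: every vertex lies in some bag; for every edge, both endpoints lie together in some bag; and for every vertex, the bags containing it form a connected subtree. Here bags containing vertex g are not connected in the tree, so the decomposition is invalid.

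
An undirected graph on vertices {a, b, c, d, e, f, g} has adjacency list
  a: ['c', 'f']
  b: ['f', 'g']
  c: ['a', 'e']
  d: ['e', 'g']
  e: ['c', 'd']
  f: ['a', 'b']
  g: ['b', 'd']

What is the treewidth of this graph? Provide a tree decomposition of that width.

The largest bag has 3 vertices, giving width 2; this decomposition certifies tw(G) ≤ 2. Since b–g–d–e–c–a–f–b is a cycle in G, G is not acyclic. Forests are exactly the graphs of treewidth ≤ 1, so tw(G) ≥ 2. Hence tw(G) = 2 exactly.

Treewidth 2.
Bags: B1 = {b, d, g}  B2 = {b, d, e}  B3 = {b, c, e}  B4 = {a, b, c}  B5 = {a, b, f}
Tree: B1–B2, B2–B3, B3–B4, B4–B5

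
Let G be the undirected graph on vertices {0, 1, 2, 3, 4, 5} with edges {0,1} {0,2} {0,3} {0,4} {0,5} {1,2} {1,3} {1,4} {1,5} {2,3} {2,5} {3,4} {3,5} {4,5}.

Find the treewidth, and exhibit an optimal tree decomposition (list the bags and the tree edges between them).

Every bag has size at most 5, so the width is 5 − 1 = 4 and tw(G) ≤ 4. Conversely, {0, 1, 2, 3, 5} is a clique of size 5, and the vertices of any clique must share a bag in every tree decomposition; so some bag has ≥ 5 vertices and tw(G) ≥ 4. Combining the bounds, tw(G) = 4.

Treewidth 4.
One such decomposition:
Bags: B1 = {0, 1, 2, 3, 5}  B2 = {0, 1, 3, 4, 5}
Tree: B1–B2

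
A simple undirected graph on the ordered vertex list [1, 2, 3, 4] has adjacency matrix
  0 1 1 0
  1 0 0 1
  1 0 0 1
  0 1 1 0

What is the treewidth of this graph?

2

A width-2 tree decomposition is:
Bags: B1 = {1, 2, 3}  B2 = {2, 3, 4}
Tree: B1–B2
Each bag holds 3 vertices, so the decomposition has width 2, which upper-bounds the treewidth. For the lower bound, G contains the cycle 2–1–3–4–2, so G is not a forest; only forests have treewidth ≤ 1, hence tw(G) ≥ 2. Therefore the treewidth is 2.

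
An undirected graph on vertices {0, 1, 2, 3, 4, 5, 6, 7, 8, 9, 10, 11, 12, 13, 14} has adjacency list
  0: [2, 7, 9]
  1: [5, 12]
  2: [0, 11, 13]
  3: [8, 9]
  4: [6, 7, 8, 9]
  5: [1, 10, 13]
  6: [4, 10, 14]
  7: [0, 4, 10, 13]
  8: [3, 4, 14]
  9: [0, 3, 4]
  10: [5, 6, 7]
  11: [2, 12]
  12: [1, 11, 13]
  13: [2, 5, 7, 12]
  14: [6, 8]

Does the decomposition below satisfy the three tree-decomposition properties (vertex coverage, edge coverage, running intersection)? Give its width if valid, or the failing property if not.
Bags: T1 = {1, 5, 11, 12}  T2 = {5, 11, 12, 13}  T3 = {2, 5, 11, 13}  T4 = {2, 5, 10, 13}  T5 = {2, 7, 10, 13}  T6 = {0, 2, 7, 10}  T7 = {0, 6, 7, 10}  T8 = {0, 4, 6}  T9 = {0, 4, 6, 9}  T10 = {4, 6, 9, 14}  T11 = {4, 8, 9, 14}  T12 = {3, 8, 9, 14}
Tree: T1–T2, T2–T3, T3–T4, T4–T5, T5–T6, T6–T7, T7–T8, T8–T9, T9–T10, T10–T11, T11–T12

No — edge (7,4) lies in no bag.

A tree decomposition must satisfy three properties: every vertex lies in some bag; for every edge, both endpoints lie together in some bag; and for every vertex, the bags containing it form a connected subtree. Here edge (7,4) lies in no bag, so the decomposition is invalid.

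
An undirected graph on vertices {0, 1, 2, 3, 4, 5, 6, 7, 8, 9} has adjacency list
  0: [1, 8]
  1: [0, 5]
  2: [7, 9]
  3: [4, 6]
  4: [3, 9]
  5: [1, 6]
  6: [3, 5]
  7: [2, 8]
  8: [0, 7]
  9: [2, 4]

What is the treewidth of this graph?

2

A width-2 tree decomposition is:
Bags: B1 = {3, 4, 9}  B2 = {2, 3, 9}  B3 = {2, 3, 7}  B4 = {3, 7, 8}  B5 = {0, 3, 8}  B6 = {0, 1, 3}  B7 = {1, 3, 5}  B8 = {3, 5, 6}
Tree: B1–B2, B2–B3, B3–B4, B4–B5, B5–B6, B6–B7, B7–B8
The largest bag has 3 vertices, giving width 2; this decomposition certifies tw(G) ≤ 2. For the lower bound, G contains the cycle 3–4–9–2–7–8–0–1–5–6–3, so G is not a forest; only forests have treewidth ≤ 1, hence tw(G) ≥ 2. The upper and lower bounds meet at 2, so that is the treewidth.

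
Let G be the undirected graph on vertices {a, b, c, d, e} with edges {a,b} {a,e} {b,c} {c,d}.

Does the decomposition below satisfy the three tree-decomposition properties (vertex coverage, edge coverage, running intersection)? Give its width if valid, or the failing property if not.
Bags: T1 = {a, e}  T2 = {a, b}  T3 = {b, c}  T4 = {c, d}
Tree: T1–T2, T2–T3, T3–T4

Every vertex of G appears in some bag (union = {a, b, c, d, e}); every edge is covered by a bag; and for each vertex v the set of bags containing v is connected in the bag tree. The decomposition is therefore valid. The largest bag has 2 vertices, so the width is 1.

Yes; width 1.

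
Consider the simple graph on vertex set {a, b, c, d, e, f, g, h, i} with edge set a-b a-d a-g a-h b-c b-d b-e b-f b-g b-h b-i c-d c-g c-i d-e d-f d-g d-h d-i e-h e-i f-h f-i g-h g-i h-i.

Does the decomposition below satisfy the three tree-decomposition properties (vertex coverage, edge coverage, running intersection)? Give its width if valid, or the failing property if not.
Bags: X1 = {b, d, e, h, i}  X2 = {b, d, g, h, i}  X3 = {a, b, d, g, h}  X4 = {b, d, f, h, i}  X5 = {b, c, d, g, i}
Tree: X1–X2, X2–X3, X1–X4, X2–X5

Yes; width 4.

Every vertex of G appears in some bag (union = {a, b, c, d, e, f, g, h, i}); every edge is covered by a bag; and for each vertex v the set of bags containing v is connected in the bag tree. The decomposition is therefore valid. The largest bag has 5 vertices, so the width is 4.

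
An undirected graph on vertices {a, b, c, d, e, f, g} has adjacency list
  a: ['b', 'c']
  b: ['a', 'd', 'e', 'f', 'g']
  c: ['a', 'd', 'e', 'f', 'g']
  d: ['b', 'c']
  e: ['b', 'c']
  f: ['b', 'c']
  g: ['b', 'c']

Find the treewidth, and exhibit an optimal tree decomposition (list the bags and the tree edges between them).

Treewidth 2.
One optimal decomposition is:
Bags: B1 = {b, c, e}  B2 = {b, c, g}  B3 = {b, c, d}  B4 = {b, c, f}  B5 = {a, b, c}
Tree: B1–B2, B2–B3, B3–B4, B4–B5

Each bag holds 3 vertices, so the decomposition has width 2, which upper-bounds the treewidth. The edges c–e–b–g–c form a cycle, so G is not a tree and its treewidth is at least 2. Hence tw(G) = 2 exactly.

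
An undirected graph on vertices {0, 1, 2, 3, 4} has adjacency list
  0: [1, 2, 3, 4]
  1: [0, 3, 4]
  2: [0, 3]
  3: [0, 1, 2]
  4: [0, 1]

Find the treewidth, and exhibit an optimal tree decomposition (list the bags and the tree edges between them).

Treewidth 2.
One such decomposition:
Bags: B1 = {0, 1, 3}  B2 = {0, 1, 4}  B3 = {0, 2, 3}
Tree: B1–B2, B1–B3

Every bag has size at most 3, so the width is 3 − 1 = 2 and tw(G) ≤ 2. Conversely, {0, 1, 3} is a clique of size 3, and the vertices of any clique must share a bag in every tree decomposition; so some bag has ≥ 3 vertices and tw(G) ≥ 2. Hence tw(G) = 2 exactly.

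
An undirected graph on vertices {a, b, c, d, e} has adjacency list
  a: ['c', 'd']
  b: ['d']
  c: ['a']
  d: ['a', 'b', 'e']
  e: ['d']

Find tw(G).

A width-1 tree decomposition is:
Bags: B1 = {d, e}  B2 = {b, d}  B3 = {a, d}  B4 = {a, c}
Tree: B1–B2, B2–B3, B3–B4
Each bag holds 2 vertices, so the decomposition has width 1, which upper-bounds the treewidth. Any graph with an edge has treewidth ≥ 1, and G has the edge e–d. Hence tw(G) = 1 exactly.

1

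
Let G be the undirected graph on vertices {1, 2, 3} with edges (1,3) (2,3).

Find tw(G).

1

A width-1 tree decomposition is:
Bags: B1 = {2, 3}  B2 = {1, 3}
Tree: B1–B2
Every bag has size at most 2, so the width is 2 − 1 = 1 and tw(G) ≤ 1. Any graph with an edge has treewidth ≥ 1, and G has the edge 3–2. Hence tw(G) = 1 exactly.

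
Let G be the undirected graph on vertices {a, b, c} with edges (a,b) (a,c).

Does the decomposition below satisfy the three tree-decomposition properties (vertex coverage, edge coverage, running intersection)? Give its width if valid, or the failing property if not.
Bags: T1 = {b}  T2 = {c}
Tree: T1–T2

No — vertex a appears in no bag.

A tree decomposition must satisfy three properties: every vertex lies in some bag; for every edge, both endpoints lie together in some bag; and for every vertex, the bags containing it form a connected subtree. Here vertex a appears in no bag, so the decomposition is invalid.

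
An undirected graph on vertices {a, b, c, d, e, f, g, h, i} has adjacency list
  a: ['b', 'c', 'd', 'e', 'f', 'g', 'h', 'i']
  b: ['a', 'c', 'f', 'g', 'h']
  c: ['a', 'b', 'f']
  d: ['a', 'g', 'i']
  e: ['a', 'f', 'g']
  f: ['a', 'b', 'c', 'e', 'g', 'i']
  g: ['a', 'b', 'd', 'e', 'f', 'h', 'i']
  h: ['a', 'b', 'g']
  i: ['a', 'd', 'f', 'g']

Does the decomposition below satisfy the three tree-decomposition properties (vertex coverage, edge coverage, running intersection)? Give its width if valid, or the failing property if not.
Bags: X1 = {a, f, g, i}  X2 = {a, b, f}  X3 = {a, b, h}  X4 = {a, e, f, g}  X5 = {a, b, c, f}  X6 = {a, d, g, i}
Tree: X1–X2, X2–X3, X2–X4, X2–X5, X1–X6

A tree decomposition must satisfy three properties: every vertex lies in some bag; for every edge, both endpoints lie together in some bag; and for every vertex, the bags containing it form a connected subtree. Here edge (g,b) lies in no bag, so the decomposition is invalid.

No — edge (g,b) lies in no bag.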